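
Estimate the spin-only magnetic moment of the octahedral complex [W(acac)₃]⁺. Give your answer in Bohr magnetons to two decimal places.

Each acac⁻ contributes -1; 3 × (-1) = -3. With overall charge +1, W is in the +4 oxidation state.
W is in group 6, so W⁴⁺ is d² (6 − 4 = 2).
Configuration: t₂g² eg⁰ → 2 unpaired electrons.
μ(spin-only) = √[2(2+2)] = √8 ≈ 2.83 Bohr magnetons.

2.83 Bohr magnetons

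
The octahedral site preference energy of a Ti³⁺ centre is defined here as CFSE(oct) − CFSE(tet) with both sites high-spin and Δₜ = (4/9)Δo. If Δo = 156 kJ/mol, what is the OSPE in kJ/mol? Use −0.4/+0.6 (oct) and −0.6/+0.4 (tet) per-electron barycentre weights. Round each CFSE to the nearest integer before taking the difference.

Group 4 minus oxidation state +3 gives a d¹ configuration for Ti³⁺.
In an octahedral site d¹ (HS) is t₂g¹ eg⁰, giving CFSE(oct) = -0.4Δo = -62 kJ/mol.
Tetrahedral e¹ t₂⁰ gives -0.6Δₜ = -0.6 × (4/9) × 156 = -42 kJ/mol.
OSPE = -62 − (-42) = -20 kJ/mol.

-20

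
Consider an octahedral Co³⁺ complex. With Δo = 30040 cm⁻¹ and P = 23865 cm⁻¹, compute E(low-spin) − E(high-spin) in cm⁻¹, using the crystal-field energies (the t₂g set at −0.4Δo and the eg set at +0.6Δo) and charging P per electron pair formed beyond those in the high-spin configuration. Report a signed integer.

Group 9 minus oxidation state +3 gives a d⁶ configuration for Co³⁺.
In the high-spin limit (t₂g⁴ eg²) the orbital term is -0.4Δo = -12016 cm⁻¹, with no excess pairing.
Low-spin t₂g⁶ eg⁰ gives -2.4Δo = -72096 cm⁻¹, but forming 2 extra pairs costs 2P = 47730 cm⁻¹, so E(LS) = -72096 + 47730 = -24366 cm⁻¹.
The difference is -24366 − (-12016) = -12350 cm⁻¹, so low-spin lies lower.

-12350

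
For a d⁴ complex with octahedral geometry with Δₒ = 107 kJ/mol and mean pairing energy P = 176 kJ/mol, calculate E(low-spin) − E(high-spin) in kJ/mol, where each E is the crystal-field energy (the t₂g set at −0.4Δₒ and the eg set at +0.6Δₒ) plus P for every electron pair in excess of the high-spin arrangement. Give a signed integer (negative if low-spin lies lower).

High-spin: t₂g³ eg¹, CFSE = -0.6Δₒ = -64 kJ/mol.
Low-spin t₂g⁴ eg⁰ gives -1.6Δₒ = -171 kJ/mol, but forming 1 extra pair costs 1P = 176 kJ/mol, so E(LS) = -171 + 176 = 5 kJ/mol.
The difference is 5 − (-64) = 69 kJ/mol, so high-spin lies lower.

69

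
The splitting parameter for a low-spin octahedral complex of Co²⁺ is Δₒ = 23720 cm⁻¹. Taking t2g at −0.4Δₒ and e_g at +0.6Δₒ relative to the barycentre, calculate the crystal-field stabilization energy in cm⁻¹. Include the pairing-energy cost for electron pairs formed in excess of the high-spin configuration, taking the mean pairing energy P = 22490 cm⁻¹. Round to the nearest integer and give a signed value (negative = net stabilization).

-20206

Co²⁺: group 9, so d-count = 9 − 2 = 7.
Configuration: t2g^6 e_g^1.
The orbital stabilization is -1.8Δₒ = -1.8 × 23720 = -42696 cm⁻¹.
High-spin d⁷ would be t2g^5 e_g^2 with 2 pairs; low-spin has 3, so 1 excess pair costs +1P = +22490 cm⁻¹.
Net CFSE = -42696 + 22490 = -20206 cm⁻¹.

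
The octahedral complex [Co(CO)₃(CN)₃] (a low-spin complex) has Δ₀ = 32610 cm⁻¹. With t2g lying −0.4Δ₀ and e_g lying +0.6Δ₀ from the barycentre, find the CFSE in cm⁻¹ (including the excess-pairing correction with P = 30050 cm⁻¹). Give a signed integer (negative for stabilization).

-18164

Ligand charges: 3×(+0) from CO and 3×(-1) from CN⁻ sum to -3; with overall charge +0, Co is +3.
Group 9 minus oxidation state +3 gives a d⁶ configuration for Co³⁺.
Electron filling gives t2g^6 e_g^0.
The orbital stabilization is -2.4Δ₀ = -2.4 × 32610 = -78264 cm⁻¹.
Relative to high-spin t2g^4 e_g^2 (1 paired), the low-spin configuration has 2 additional pairs, contributing +2 × 30050 = +60100 cm⁻¹.
Combining: -78264 + 60100 = -18164 cm⁻¹.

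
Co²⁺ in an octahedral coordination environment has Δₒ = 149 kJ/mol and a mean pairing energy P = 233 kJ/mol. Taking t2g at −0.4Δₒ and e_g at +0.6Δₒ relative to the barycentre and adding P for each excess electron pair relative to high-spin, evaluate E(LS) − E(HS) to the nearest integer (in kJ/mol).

Co is in group 9, so Co²⁺ is d⁷ (9 − 2 = 7).
In the high-spin limit (t2g^5 e_g^2) the orbital term is -0.8Δₒ = -119 kJ/mol, with no excess pairing.
For low-spin the configuration is t2g^6 e_g^1: orbital energy -1.8 × 149 = -268 kJ/mol, and 1 additional pair relative to high-spin adds 233 kJ/mol, giving -35 kJ/mol.
E(LS) − E(HS) = -35 − (-119) = 84 kJ/mol.

84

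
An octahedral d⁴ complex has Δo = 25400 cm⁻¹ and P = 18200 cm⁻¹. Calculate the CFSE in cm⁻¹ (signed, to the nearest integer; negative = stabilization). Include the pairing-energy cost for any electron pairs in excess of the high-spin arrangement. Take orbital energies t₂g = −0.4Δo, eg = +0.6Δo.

Since Δo = 25400 cm⁻¹ > P = 18200 cm⁻¹, the complex adopts the low-spin configuration.
Configuration: t₂g⁴ eg⁰.
Orbital CFSE = -1.6Δo = -1.6 × 25400 = -40640 cm⁻¹.
Excess pairs vs high-spin: 1 − 0 = 1; pairing cost = +18200 cm⁻¹.
Net CFSE = -40640 + 18200 = -22440 cm⁻¹.

-22440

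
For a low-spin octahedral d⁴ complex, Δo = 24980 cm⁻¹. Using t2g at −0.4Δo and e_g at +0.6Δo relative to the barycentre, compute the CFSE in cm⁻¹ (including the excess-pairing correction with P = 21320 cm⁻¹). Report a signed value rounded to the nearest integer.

-18648

The d⁴ electrons fill as t2g^4 e_g^0.
CFSE(orbital) = 4×(-0.4Δo) + 0×(0.6Δo) = -1.6Δo; with Δo = 24980 cm⁻¹ that is -39968 cm⁻¹.
High-spin d⁴ would be t2g^3 e_g^1 with 0 pairs; low-spin has 1, so 1 excess pair costs +1P = +21320 cm⁻¹.
Net CFSE = -39968 + 21320 = -18648 cm⁻¹.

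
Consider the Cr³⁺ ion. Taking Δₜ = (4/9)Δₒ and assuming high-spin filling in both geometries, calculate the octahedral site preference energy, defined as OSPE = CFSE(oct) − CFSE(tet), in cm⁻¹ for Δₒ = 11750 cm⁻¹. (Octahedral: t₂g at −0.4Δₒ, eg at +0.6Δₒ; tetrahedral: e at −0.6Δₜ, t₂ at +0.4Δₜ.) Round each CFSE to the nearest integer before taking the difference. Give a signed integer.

-9922

Cr sits in group 6; removing 3 electrons leaves Cr³⁺ with 6 − 3 = 3 d electrons.
Octahedral (high-spin): t2g^3 e_g^0, CFSE = 3(−0.4) + 0(+0.6) = -1.2Δₒ = -1.2 × 11750 = -14100 cm⁻¹.
Tetrahedral: e^2 t2^1, CFSE = 2(−0.6) + 1(+0.4) = -0.8Δₜ = -0.8 × (4/9) × 11750 = -4178 cm⁻¹.
Subtracting, OSPE = -14100 − (-4178) = -9922 cm⁻¹.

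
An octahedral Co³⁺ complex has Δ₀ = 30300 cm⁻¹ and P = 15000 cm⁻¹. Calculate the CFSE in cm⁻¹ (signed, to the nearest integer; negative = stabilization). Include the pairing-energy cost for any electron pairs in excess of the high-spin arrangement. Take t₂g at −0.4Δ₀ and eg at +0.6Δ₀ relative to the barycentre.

-42720

Group 9 minus oxidation state +3 gives a d⁶ configuration for Co³⁺.
Since Δ₀ = 30300 cm⁻¹ > P = 15000 cm⁻¹, the complex adopts the low-spin configuration.
That gives t₂g⁶ eg⁰.
Orbital CFSE = -2.4Δ₀ = -2.4 × 30300 = -72720 cm⁻¹.
Excess pairs vs high-spin: 3 − 1 = 2; pairing cost = +30000 cm⁻¹.
Net CFSE = -72720 + 30000 = -42720 cm⁻¹.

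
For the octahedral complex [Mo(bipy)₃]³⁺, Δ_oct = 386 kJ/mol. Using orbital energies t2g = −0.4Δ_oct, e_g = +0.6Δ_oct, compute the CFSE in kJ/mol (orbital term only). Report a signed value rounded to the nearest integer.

bipy is neutral, so the +3 overall charge sits on Mo: oxidation state +3.
Mo³⁺: group 6, so d-count = 6 − 3 = 3.
For octahedral d³ the high- and low-spin configurations coincide.
Electron filling gives t2g^3 e_g^0.
The orbital stabilization is -1.2Δ_oct = -1.2 × 386 = -463 kJ/mol.

-463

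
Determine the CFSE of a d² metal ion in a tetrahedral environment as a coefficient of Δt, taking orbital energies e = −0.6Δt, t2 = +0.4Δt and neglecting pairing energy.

-1.2 Δt

With tetrahedral geometry the complex is necessarily high-spin.
Configuration: e^2 t2^0.
CFSE = 2(-0.6Δt) + 0(0.4Δt) = -1.2Δt + 0.0Δt = -1.2Δt.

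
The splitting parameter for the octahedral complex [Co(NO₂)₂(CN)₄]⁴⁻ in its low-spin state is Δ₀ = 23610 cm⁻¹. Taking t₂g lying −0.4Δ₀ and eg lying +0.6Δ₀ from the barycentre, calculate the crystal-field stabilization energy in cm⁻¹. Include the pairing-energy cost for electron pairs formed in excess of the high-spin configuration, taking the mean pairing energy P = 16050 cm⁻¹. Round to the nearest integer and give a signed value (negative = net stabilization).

Ligand charges: 2×(-1) from NO₂⁻ and 4×(-1) from CN⁻ sum to -6; with overall charge -4, Co is +2.
Co sits in group 9; removing 2 electrons leaves Co²⁺ with 9 − 2 = 7 d electrons.
Electron filling gives t₂g⁶ eg¹.
The orbital stabilization is -1.8Δ₀ = -1.8 × 23610 = -42498 cm⁻¹.
Relative to high-spin t₂g⁵ eg² (2 paired), the low-spin configuration has 1 additional pair, contributing +1 × 16050 = +16050 cm⁻¹.
Overall CFSE = -42498 + 16050 = -26448 cm⁻¹.

-26448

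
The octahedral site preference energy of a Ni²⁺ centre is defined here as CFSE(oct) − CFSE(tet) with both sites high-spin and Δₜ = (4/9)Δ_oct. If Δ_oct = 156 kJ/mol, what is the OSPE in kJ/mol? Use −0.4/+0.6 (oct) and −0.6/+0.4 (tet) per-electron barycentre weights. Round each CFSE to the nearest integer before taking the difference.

-132

Ni is in group 10, so Ni²⁺ is d⁸ (10 − 2 = 8).
Octahedral high-spin t2g^6 e_g^2: CFSE = -1.2 × 156 = -187 kJ/mol.
Tetrahedral e^4 t2^4 gives -0.8Δₜ = -0.8 × (4/9) × 156 = -55 kJ/mol.
Subtracting, OSPE = -187 − (-55) = -132 kJ/mol.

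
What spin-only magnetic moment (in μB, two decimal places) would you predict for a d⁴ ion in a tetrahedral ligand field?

Tetrahedral fields are weak (Δₜ ≈ 4/9 Δₒ), so electrons fill high-spin.
Configuration: e² t₂² → 4 unpaired electrons.
μ(spin-only) = √[4(4+2)] = √24 ≈ 4.90 μB.

4.90 μB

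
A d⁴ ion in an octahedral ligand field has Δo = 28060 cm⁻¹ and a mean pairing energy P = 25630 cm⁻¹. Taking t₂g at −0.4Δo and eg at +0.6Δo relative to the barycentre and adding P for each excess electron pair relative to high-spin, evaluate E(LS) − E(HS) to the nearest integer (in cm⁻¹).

In the high-spin limit (t₂g³ eg¹) the orbital term is -0.6Δo = -16836 cm⁻¹, with no excess pairing.
For low-spin the configuration is t₂g⁴ eg⁰: orbital energy -1.6 × 28060 = -44896 cm⁻¹, and 1 additional pair relative to high-spin adds 25630 cm⁻¹, giving -19266 cm⁻¹.
The difference is -19266 − (-16836) = -2430 cm⁻¹, so low-spin lies lower.

-2430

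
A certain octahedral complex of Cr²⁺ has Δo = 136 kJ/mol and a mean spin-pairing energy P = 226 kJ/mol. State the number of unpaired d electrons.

Cr²⁺: group 6, so d-count = 6 − 2 = 4.
Here Δo < P (136 < 226), so the high-spin state is favoured.
That gives t₂g³ eg¹.
Unpaired electrons: 4.

4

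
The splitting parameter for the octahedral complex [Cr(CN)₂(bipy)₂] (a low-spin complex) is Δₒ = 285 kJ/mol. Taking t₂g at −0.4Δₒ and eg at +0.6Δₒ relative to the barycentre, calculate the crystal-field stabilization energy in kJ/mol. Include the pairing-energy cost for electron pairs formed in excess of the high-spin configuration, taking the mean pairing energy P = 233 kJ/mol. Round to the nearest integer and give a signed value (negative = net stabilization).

-223

Ligand charges: 2×(-1) from CN⁻ and 2×(+0) from bipy sum to -2; with overall charge +0, Cr is +2.
Group 6 minus oxidation state +2 gives a d⁴ configuration for Cr²⁺.
Configuration: t₂g⁴ eg⁰.
Orbital CFSE = 4(-0.4) + 0(0.6) = -1.6Δₒ = -1.6 × 285 = -456 kJ/mol.
Relative to high-spin t₂g³ eg¹ (0 paired), the low-spin configuration has 1 additional pair, contributing +1 × 233 = +233 kJ/mol.
Net CFSE = -456 + 233 = -223 kJ/mol.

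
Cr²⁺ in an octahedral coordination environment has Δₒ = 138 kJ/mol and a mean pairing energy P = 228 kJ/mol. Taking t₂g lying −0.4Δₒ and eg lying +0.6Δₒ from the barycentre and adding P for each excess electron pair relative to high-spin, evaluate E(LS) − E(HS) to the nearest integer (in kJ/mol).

Group 6 minus oxidation state +2 gives a d⁴ configuration for Cr²⁺.
High-spin d⁴ fills as t₂g³ eg¹ with CFSE 3(−0.4) + 1(+0.6) = -0.6Δₒ = -83 kJ/mol.
Low-spin t₂g⁴ eg⁰ gives -1.6Δₒ = -221 kJ/mol, but forming 1 extra pair costs 1P = 228 kJ/mol, so E(LS) = -221 + 228 = 7 kJ/mol.
The difference is 7 − (-83) = 90 kJ/mol, so high-spin lies lower.

90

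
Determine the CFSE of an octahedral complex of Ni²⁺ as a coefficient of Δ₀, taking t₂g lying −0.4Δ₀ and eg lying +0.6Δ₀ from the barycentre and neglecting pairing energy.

Ni²⁺: group 10, so d-count = 10 − 2 = 8.
Configuration: t₂g⁶ eg².
CFSE = 6(-0.4Δ₀) + 2(0.6Δ₀) = -2.4Δ₀ + 1.2Δ₀ = -1.2Δ₀.

-1.2 Δ₀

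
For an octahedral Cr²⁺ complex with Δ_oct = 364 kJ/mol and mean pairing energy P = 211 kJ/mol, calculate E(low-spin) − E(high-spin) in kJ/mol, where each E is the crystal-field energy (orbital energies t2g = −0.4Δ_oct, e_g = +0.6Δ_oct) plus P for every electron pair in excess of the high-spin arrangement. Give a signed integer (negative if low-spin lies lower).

-153

Cr is in group 6, so Cr²⁺ is d⁴ (6 − 2 = 4).
In the high-spin limit (t2g^3 e_g^1) the orbital term is -0.6Δ_oct = -218 kJ/mol, with no excess pairing.
Low-spin: t2g^4 e_g^0, orbital CFSE = -1.6Δ_oct = -582 kJ/mol; plus 1 excess pair × P = +211 kJ/mol; total -371 kJ/mol.
Thus E(LS) − E(HS) = -153 kJ/mol.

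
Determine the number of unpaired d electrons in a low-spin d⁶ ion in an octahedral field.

0

Configuration: t₂g⁶ eg⁰, giving 0 unpaired electrons.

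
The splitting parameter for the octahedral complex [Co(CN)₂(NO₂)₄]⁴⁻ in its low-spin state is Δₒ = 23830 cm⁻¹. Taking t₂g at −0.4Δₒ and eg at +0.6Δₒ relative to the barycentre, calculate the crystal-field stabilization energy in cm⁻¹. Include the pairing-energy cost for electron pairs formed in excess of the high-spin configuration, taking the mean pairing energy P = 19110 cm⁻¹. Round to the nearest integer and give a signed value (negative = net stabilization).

Ligand charges: 2×(-1) from CN⁻ and 4×(-1) from NO₂⁻ sum to -6; with overall charge -4, Co is +2.
Co sits in group 9; removing 2 electrons leaves Co²⁺ with 9 − 2 = 7 d electrons.
Electron filling gives t₂g⁶ eg¹.
Orbital CFSE = 6(-0.4) + 1(0.6) = -1.8Δₒ = -1.8 × 23830 = -42894 cm⁻¹.
High-spin d⁷ would be t₂g⁵ eg² with 2 pairs; low-spin has 3, so 1 excess pair costs +1P = +19110 cm⁻¹.
Combining: -42894 + 19110 = -23784 cm⁻¹.

-23784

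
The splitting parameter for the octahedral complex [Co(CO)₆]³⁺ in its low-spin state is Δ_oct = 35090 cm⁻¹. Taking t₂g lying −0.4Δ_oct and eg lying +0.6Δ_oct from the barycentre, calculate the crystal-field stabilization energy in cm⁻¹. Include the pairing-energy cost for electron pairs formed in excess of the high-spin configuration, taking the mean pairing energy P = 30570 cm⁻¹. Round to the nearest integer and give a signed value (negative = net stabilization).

-23076

CO is neutral, so the +3 overall charge sits on Co: oxidation state +3.
Co sits in group 9; removing 3 electrons leaves Co³⁺ with 9 − 3 = 6 d electrons.
The d⁶ electrons fill as t₂g⁶ eg⁰.
CFSE(orbital) = 6×(-0.4Δ_oct) + 0×(0.6Δ_oct) = -2.4Δ_oct; with Δ_oct = 35090 cm⁻¹ that is -84216 cm⁻¹.
Pairing penalty: 3 pairs vs 1 in the high-spin reference → 2 extra × P = 61140 cm⁻¹.
Combining: -84216 + 61140 = -23076 cm⁻¹.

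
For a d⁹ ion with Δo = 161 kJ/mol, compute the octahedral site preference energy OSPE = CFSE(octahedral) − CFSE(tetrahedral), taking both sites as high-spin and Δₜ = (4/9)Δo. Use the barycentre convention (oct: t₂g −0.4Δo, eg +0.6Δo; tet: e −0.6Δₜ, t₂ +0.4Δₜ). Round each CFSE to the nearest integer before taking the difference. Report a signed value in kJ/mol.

In an octahedral site d⁹ (HS) is t2g^6 e_g^3, giving CFSE(oct) = -0.6Δo = -97 kJ/mol.
In a tetrahedral site the filling is e^4 t2^5: CFSE(tet) = -0.4Δₜ = -0.4 × (4/9)(161) = -29 kJ/mol.
Subtracting, OSPE = -97 − (-29) = -68 kJ/mol.

-68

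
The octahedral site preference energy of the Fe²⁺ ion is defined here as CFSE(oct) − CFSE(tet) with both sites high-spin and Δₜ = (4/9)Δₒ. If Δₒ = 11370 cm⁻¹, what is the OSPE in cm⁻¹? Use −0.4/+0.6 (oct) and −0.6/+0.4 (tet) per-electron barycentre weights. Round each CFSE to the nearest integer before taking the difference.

-1516

Fe is in group 8, so Fe²⁺ is d⁶ (8 − 2 = 6).
In an octahedral site d⁶ (HS) is t₂g⁴ eg², giving CFSE(oct) = -0.4Δₒ = -4548 cm⁻¹.
Tetrahedral: e³ t₂³, CFSE = 3(−0.6) + 3(+0.4) = -0.6Δₜ = -0.6 × (4/9) × 11370 = -3032 cm⁻¹.
OSPE = -4548 − (-3032) = -1516 cm⁻¹.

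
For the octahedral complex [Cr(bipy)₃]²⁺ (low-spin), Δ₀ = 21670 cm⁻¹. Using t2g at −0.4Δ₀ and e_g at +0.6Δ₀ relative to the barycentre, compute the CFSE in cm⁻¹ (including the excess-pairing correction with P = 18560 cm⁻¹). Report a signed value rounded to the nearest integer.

-16112

bipy is neutral, so the +2 overall charge sits on Cr: oxidation state +2.
Cr²⁺: group 6, so d-count = 6 − 2 = 4.
Electron filling gives t2g^4 e_g^0.
CFSE(orbital) = 4×(-0.4Δ₀) + 0×(0.6Δ₀) = -1.6Δ₀; with Δ₀ = 21670 cm⁻¹ that is -34672 cm⁻¹.
Pairing penalty: 1 pair vs 0 in the high-spin reference → 1 extra × P = 18560 cm⁻¹.
Net CFSE = -34672 + 18560 = -16112 cm⁻¹.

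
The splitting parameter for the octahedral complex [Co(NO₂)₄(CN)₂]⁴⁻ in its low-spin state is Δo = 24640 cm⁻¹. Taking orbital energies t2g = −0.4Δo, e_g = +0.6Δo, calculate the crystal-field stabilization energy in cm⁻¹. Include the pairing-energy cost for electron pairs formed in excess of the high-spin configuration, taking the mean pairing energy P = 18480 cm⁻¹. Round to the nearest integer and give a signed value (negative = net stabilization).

Ligand charges: 4×(-1) from NO₂⁻ and 2×(-1) from CN⁻ sum to -6; with overall charge -4, Co is +2.
Co is in group 9, so Co²⁺ is d⁷ (9 − 2 = 7).
Electron filling gives t2g^6 e_g^1.
CFSE(orbital) = 6×(-0.4Δo) + 1×(0.6Δo) = -1.8Δo; with Δo = 24640 cm⁻¹ that is -44352 cm⁻¹.
Relative to high-spin t2g^5 e_g^2 (2 paired), the low-spin configuration has 1 additional pair, contributing +1 × 18480 = +18480 cm⁻¹.
Net CFSE = -44352 + 18480 = -25872 cm⁻¹.

-25872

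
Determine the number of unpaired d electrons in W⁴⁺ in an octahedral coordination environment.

2

Group 6 minus oxidation state +4 gives a d² configuration for W⁴⁺.
Configuration: t₂g² eg⁰, giving 2 unpaired electrons.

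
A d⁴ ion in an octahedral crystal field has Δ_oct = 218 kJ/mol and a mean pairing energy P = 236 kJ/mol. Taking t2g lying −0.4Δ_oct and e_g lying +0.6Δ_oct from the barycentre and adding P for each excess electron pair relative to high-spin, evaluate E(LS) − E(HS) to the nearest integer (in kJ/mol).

High-spin: t2g^3 e_g^1, CFSE = -0.6Δ_oct = -131 kJ/mol.
For low-spin the configuration is t2g^4 e_g^0: orbital energy -1.6 × 218 = -349 kJ/mol, and 1 additional pair relative to high-spin adds 236 kJ/mol, giving -113 kJ/mol.
Thus E(LS) − E(HS) = 18 kJ/mol.

18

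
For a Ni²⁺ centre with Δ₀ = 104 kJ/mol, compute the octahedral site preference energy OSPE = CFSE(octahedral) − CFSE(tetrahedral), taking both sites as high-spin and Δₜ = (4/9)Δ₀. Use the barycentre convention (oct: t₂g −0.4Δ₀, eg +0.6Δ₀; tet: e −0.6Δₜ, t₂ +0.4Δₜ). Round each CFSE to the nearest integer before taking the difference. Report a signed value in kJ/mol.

Ni sits in group 10; removing 2 electrons leaves Ni²⁺ with 10 − 2 = 8 d electrons.
Octahedral (high-spin): t₂g⁶ eg², CFSE = 6(−0.4) + 2(+0.6) = -1.2Δ₀ = -1.2 × 104 = -125 kJ/mol.
Tetrahedral e⁴ t₂⁴ gives -0.8Δₜ = -0.8 × (4/9) × 104 = -37 kJ/mol.
Subtracting, OSPE = -125 − (-37) = -88 kJ/mol.

-88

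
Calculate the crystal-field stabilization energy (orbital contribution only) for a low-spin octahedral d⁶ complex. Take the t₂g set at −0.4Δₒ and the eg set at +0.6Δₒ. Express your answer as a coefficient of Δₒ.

-2.4 Δₒ

Configuration: t₂g⁶ eg⁰.
CFSE = 6(-0.4Δₒ) + 0(0.6Δₒ) = -2.4Δₒ + 0.0Δₒ = -2.4Δₒ.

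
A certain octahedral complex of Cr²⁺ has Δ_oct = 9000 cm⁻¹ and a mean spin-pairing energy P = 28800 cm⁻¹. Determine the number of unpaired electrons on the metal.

Cr²⁺: group 6, so d-count = 6 − 2 = 4.
With Δ_oct < P the complex is high-spin.
Filling d⁴ accordingly: t₂g³ eg¹.
Unpaired electrons: 4.

4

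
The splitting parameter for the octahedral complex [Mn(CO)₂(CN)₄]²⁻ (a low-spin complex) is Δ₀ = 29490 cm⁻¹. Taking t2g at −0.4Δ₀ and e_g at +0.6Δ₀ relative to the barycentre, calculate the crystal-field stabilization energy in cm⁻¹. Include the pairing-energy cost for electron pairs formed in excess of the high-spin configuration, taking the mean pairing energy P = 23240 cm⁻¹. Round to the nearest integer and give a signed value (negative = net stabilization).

-12500

Ligand charges: 2×(+0) from CO and 4×(-1) from CN⁻ sum to -4; with overall charge -2, Mn is +2.
Mn²⁺: group 7, so d-count = 7 − 2 = 5.
Configuration: t2g^5 e_g^0.
Orbital CFSE = 5(-0.4) + 0(0.6) = -2.0Δ₀ = -2.0 × 29490 = -58980 cm⁻¹.
Relative to high-spin t2g^3 e_g^2 (0 paired), the low-spin configuration has 2 additional pairs, contributing +2 × 23240 = +46480 cm⁻¹.
Overall CFSE = -58980 + 46480 = -12500 cm⁻¹.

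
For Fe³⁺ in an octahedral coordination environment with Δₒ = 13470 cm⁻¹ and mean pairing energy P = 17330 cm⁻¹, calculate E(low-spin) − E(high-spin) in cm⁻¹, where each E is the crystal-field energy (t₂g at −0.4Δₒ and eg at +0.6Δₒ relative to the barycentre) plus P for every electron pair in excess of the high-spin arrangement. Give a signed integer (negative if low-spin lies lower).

Fe sits in group 8; removing 3 electrons leaves Fe³⁺ with 8 − 3 = 5 d electrons.
High-spin d⁵ fills as t₂g³ eg² with CFSE 3(−0.4) + 2(+0.6) = 0.0Δₒ = 0 cm⁻¹.
For low-spin the configuration is t₂g⁵ eg⁰: orbital energy -2.0 × 13470 = -26940 cm⁻¹, and 2 additional pairs relative to high-spin add 34660 cm⁻¹, giving 7720 cm⁻¹.
E(LS) − E(HS) = 7720 − (0) = 7720 cm⁻¹.

7720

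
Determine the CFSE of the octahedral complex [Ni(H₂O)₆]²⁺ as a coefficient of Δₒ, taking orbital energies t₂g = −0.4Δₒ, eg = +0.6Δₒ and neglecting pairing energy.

-1.2 Δₒ

H₂O is neutral, so the +2 overall charge sits on Ni: oxidation state +2.
Ni²⁺: group 10, so d-count = 10 − 2 = 8.
Configuration: t₂g⁶ eg².
CFSE = 6(-0.4Δₒ) + 2(0.6Δₒ) = -2.4Δₒ + 1.2Δₒ = -1.2Δₒ.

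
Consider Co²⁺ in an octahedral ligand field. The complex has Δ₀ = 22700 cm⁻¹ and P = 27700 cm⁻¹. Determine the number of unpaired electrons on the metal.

3

Co is in group 9, so Co²⁺ is d⁷ (9 − 2 = 7).
Here Δ₀ < P (22700 < 27700), so the high-spin state is favoured.
Configuration: t₂g⁵ eg².
Unpaired electrons: 3.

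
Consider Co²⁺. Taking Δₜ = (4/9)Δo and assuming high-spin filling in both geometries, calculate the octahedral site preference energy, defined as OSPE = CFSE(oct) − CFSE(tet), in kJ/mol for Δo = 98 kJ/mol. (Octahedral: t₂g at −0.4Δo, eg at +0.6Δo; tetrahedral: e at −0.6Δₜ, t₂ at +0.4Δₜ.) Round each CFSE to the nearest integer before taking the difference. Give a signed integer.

Co is in group 9, so Co²⁺ is d⁷ (9 − 2 = 7).
Octahedral high-spin t2g^5 e_g^2: CFSE = -0.8 × 98 = -78 kJ/mol.
In a tetrahedral site the filling is e^4 t2^3: CFSE(tet) = -1.2Δₜ = -1.2 × (4/9)(98) = -52 kJ/mol.
OSPE = -78 − (-52) = -26 kJ/mol.

-26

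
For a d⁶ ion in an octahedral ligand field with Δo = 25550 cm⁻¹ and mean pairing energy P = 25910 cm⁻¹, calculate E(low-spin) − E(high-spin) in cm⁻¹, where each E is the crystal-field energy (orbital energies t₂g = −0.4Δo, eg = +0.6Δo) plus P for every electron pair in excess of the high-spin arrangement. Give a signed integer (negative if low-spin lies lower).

High-spin: t₂g⁴ eg², CFSE = -0.4Δo = -10220 cm⁻¹.
For low-spin the configuration is t₂g⁶ eg⁰: orbital energy -2.4 × 25550 = -61320 cm⁻¹, and 2 additional pairs relative to high-spin add 51820 cm⁻¹, giving -9500 cm⁻¹.
E(LS) − E(HS) = -9500 − (-10220) = 720 cm⁻¹.

720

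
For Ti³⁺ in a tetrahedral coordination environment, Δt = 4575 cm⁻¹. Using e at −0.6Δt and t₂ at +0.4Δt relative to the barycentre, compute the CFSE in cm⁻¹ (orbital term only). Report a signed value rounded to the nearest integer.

-2745

Ti is in group 4, so Ti³⁺ is d¹ (4 − 3 = 1).
Tetrahedral splitting is small, so the complex is high-spin.
Configuration: e¹ t₂⁰.
CFSE(orbital) = 1×(-0.6Δt) + 0×(0.4Δt) = -0.6Δt; with Δt = 4575 cm⁻¹ that is -2745 cm⁻¹.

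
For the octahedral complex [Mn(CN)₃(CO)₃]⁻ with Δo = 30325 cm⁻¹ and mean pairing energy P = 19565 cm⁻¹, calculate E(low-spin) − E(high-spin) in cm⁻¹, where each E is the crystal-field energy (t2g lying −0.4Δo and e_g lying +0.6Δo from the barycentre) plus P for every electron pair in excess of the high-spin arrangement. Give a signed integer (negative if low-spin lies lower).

-21520

Ligand charges: 3×(-1) from CN⁻ and 3×(+0) from CO sum to -3; with overall charge -1, Mn is +2.
Mn²⁺: group 7, so d-count = 7 − 2 = 5.
In the high-spin limit (t2g^3 e_g^2) the orbital term is 0.0Δo = 0 cm⁻¹, with no excess pairing.
For low-spin the configuration is t2g^5 e_g^0: orbital energy -2.0 × 30325 = -60650 cm⁻¹, and 2 additional pairs relative to high-spin add 39130 cm⁻¹, giving -21520 cm⁻¹.
The difference is -21520 − (0) = -21520 cm⁻¹, so low-spin lies lower.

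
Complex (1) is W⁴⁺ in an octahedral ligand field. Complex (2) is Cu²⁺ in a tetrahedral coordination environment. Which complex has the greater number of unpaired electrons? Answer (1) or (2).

(1): W is in group 6, so W⁴⁺ is d² (6 − 4 = 2); t2g^2 e_g^0 → 2 unpaired.
(2): Cu is in group 11, so Cu²⁺ is d⁹ (11 − 2 = 9); Tetrahedral splitting is small, so the complex is high-spin; e⁴ t₂⁵ → 1 unpaired.
So (1) has more unpaired electrons.

(1)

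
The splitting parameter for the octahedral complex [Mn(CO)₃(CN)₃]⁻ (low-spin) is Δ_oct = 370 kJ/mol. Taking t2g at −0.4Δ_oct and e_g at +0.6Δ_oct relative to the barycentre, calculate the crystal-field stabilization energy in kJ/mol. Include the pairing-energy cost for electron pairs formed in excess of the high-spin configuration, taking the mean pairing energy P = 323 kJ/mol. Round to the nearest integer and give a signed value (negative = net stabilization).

Ligand charges: 3×(+0) from CO and 3×(-1) from CN⁻ sum to -3; with overall charge -1, Mn is +2.
Mn sits in group 7; removing 2 electrons leaves Mn²⁺ with 7 − 2 = 5 d electrons.
The d⁵ electrons fill as t2g^5 e_g^0.
CFSE(orbital) = 5×(-0.4Δ_oct) + 0×(0.6Δ_oct) = -2.0Δ_oct; with Δ_oct = 370 kJ/mol that is -740 kJ/mol.
High-spin d⁵ would be t2g^3 e_g^2 with 0 pairs; low-spin has 2, so 2 excess pairs cost +2P = +646 kJ/mol.
Combining: -740 + 646 = -94 kJ/mol.

-94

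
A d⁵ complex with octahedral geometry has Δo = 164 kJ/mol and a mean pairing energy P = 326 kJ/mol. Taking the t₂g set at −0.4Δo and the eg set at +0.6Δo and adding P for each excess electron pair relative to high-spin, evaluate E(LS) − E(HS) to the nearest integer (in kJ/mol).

324

In the high-spin limit (t₂g³ eg²) the orbital term is 0.0Δo = 0 kJ/mol, with no excess pairing.
For low-spin the configuration is t₂g⁵ eg⁰: orbital energy -2.0 × 164 = -328 kJ/mol, and 2 additional pairs relative to high-spin add 652 kJ/mol, giving 324 kJ/mol.
The difference is 324 − (0) = 324 kJ/mol, so high-spin lies lower.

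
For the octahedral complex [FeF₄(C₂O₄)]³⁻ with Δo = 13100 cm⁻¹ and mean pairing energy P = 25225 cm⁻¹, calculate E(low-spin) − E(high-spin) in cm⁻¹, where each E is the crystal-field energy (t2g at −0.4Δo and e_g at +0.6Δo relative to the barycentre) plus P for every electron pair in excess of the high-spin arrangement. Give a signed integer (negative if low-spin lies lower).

Ligand charges: 4×(-1) from F⁻ and 1×(-2) from C₂O₄²⁻ sum to -6; with overall charge -3, Fe is +3.
Fe is in group 8, so Fe³⁺ is d⁵ (8 − 3 = 5).
In the high-spin limit (t2g^3 e_g^2) the orbital term is 0.0Δo = 0 cm⁻¹, with no excess pairing.
Low-spin t2g^5 e_g^0 gives -2.0Δo = -26200 cm⁻¹, but forming 2 extra pairs costs 2P = 50450 cm⁻¹, so E(LS) = -26200 + 50450 = 24250 cm⁻¹.
Thus E(LS) − E(HS) = 24250 cm⁻¹.

24250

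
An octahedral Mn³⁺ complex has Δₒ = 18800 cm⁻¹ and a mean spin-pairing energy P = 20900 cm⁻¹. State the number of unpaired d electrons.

Mn³⁺: group 7, so d-count = 7 − 3 = 4.
With Δₒ < P the complex is high-spin.
Filling d⁴ accordingly: t₂g³ eg¹.
Unpaired electrons: 4.

4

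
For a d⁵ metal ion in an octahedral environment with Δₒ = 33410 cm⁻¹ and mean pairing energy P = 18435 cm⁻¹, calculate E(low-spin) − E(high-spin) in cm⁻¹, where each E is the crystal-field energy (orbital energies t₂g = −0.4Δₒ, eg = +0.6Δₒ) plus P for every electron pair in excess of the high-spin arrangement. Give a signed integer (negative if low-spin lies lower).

High-spin d⁵ fills as t₂g³ eg² with CFSE 3(−0.4) + 2(+0.6) = 0.0Δₒ = 0 cm⁻¹.
For low-spin the configuration is t₂g⁵ eg⁰: orbital energy -2.0 × 33410 = -66820 cm⁻¹, and 2 additional pairs relative to high-spin add 36870 cm⁻¹, giving -29950 cm⁻¹.
Thus E(LS) − E(HS) = -29950 cm⁻¹.

-29950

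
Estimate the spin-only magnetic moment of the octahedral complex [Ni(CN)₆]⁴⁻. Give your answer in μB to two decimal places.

2.83 μB

Each CN⁻ contributes -1; 6 × (-1) = -6. With overall charge -4, Ni is in the +2 oxidation state.
Ni sits in group 10; removing 2 electrons leaves Ni²⁺ with 10 − 2 = 8 d electrons.
Configuration: t2g^6 e_g^2 → 2 unpaired electrons.
μ(spin-only) = √[2(2+2)] = √8 ≈ 2.83 μB.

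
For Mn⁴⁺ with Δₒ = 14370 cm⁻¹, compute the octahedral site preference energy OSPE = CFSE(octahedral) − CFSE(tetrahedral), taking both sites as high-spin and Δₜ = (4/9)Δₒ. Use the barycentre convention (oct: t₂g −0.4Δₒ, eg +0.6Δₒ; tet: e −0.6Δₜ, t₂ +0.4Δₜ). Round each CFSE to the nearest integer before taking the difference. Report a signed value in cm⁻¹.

Mn⁴⁺: group 7, so d-count = 7 − 4 = 3.
Octahedral (high-spin): t₂g³ eg⁰, CFSE = 3(−0.4) + 0(+0.6) = -1.2Δₒ = -1.2 × 14370 = -17244 cm⁻¹.
In a tetrahedral site the filling is e² t₂¹: CFSE(tet) = -0.8Δₜ = -0.8 × (4/9)(14370) = -5109 cm⁻¹.
OSPE = -17244 − (-5109) = -12135 cm⁻¹.

-12135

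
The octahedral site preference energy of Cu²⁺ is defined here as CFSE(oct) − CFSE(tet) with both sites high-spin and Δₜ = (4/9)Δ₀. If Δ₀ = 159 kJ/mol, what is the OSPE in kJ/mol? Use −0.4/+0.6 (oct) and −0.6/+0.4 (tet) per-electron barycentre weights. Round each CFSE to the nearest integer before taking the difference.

Cu²⁺: group 11, so d-count = 11 − 2 = 9.
In an octahedral site d⁹ (HS) is t2g^6 e_g^3, giving CFSE(oct) = -0.6Δ₀ = -95 kJ/mol.
Tetrahedral e^4 t2^5 gives -0.4Δₜ = -0.4 × (4/9) × 159 = -28 kJ/mol.
OSPE = -95 − (-28) = -67 kJ/mol.

-67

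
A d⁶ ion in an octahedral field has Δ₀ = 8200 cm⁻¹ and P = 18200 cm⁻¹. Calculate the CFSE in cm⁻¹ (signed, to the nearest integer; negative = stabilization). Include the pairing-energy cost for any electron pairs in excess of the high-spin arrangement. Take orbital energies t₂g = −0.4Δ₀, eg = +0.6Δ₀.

-3280

Here Δ₀ < P (8200 < 18200), so the high-spin state is favoured.
Configuration: t₂g⁴ eg².
Orbital CFSE = -0.4Δ₀ = -0.4 × 8200 = -3280 cm⁻¹.
High-spin has no excess pairs, so no pairing correction applies.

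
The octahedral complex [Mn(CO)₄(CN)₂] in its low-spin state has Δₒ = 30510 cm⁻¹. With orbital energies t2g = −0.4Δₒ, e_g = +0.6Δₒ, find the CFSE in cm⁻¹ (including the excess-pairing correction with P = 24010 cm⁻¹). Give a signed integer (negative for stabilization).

-13000

Ligand charges: 4×(+0) from CO and 2×(-1) from CN⁻ sum to -2; with overall charge +0, Mn is +2.
Mn sits in group 7; removing 2 electrons leaves Mn²⁺ with 7 − 2 = 5 d electrons.
Electron filling gives t2g^5 e_g^0.
The orbital stabilization is -2.0Δₒ = -2.0 × 30510 = -61020 cm⁻¹.
Relative to high-spin t2g^3 e_g^2 (0 paired), the low-spin configuration has 2 additional pairs, contributing +2 × 24010 = +48020 cm⁻¹.
Overall CFSE = -61020 + 48020 = -13000 cm⁻¹.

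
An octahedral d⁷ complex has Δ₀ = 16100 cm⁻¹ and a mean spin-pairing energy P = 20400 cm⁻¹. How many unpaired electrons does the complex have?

3

Since Δ₀ = 16100 cm⁻¹ < P = 20400 cm⁻¹, the complex adopts the high-spin configuration.
That gives t₂g⁵ eg².
Unpaired electrons: 3.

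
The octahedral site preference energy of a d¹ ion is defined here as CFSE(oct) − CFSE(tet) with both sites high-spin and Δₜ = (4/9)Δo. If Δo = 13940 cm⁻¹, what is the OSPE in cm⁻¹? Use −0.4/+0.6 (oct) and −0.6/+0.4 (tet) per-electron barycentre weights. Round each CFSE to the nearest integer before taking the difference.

-1859

Octahedral (high-spin): t₂g¹ eg⁰, CFSE = 1(−0.4) + 0(+0.6) = -0.4Δo = -0.4 × 13940 = -5576 cm⁻¹.
In a tetrahedral site the filling is e¹ t₂⁰: CFSE(tet) = -0.6Δₜ = -0.6 × (4/9)(13940) = -3717 cm⁻¹.
Subtracting, OSPE = -5576 − (-3717) = -1859 cm⁻¹.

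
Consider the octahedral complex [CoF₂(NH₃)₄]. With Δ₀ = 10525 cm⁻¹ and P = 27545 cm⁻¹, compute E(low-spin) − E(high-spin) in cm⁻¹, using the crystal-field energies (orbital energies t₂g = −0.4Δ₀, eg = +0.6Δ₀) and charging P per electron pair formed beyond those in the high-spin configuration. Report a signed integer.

17020

Ligand charges: 2×(-1) from F⁻ and 4×(+0) from NH₃ sum to -2; with overall charge +0, Co is +2.
Co sits in group 9; removing 2 electrons leaves Co²⁺ with 9 − 2 = 7 d electrons.
High-spin d⁷ fills as t₂g⁵ eg² with CFSE 5(−0.4) + 2(+0.6) = -0.8Δ₀ = -8420 cm⁻¹.
Low-spin: t₂g⁶ eg¹, orbital CFSE = -1.8Δ₀ = -18945 cm⁻¹; plus 1 excess pair × P = +27545 cm⁻¹; total 8600 cm⁻¹.
The difference is 8600 − (-8420) = 17020 cm⁻¹, so high-spin lies lower.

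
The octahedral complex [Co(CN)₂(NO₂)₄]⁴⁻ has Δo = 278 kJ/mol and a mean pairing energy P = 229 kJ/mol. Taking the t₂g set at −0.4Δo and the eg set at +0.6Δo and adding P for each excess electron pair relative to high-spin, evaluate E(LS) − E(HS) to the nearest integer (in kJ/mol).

Ligand charges: 2×(-1) from CN⁻ and 4×(-1) from NO₂⁻ sum to -6; with overall charge -4, Co is +2.
Group 9 minus oxidation state +2 gives a d⁷ configuration for Co²⁺.
High-spin d⁷ fills as t₂g⁵ eg² with CFSE 5(−0.4) + 2(+0.6) = -0.8Δo = -222 kJ/mol.
Low-spin: t₂g⁶ eg¹, orbital CFSE = -1.8Δo = -500 kJ/mol; plus 1 excess pair × P = +229 kJ/mol; total -271 kJ/mol.
E(LS) − E(HS) = -271 − (-222) = -49 kJ/mol.

-49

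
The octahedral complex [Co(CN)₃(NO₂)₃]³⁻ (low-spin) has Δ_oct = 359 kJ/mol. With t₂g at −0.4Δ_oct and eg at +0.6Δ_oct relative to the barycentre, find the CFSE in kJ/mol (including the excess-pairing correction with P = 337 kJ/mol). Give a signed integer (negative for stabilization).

Ligand charges: 3×(-1) from CN⁻ and 3×(-1) from NO₂⁻ sum to -6; with overall charge -3, Co is +3.
Co sits in group 9; removing 3 electrons leaves Co³⁺ with 9 − 3 = 6 d electrons.
Configuration: t₂g⁶ eg⁰.
Orbital CFSE = 6(-0.4) + 0(0.6) = -2.4Δ_oct = -2.4 × 359 = -862 kJ/mol.
High-spin d⁶ would be t₂g⁴ eg² with 1 pair; low-spin has 3, so 2 excess pairs cost +2P = +674 kJ/mol.
Overall CFSE = -862 + 674 = -188 kJ/mol.

-188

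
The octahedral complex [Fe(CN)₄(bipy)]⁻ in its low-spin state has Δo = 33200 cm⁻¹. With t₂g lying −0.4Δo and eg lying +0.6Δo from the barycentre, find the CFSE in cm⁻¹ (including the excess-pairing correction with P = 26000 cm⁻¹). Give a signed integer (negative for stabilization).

-14400

Ligand charges: 4×(-1) from CN⁻ and 1×(+0) from bipy sum to -4; with overall charge -1, Fe is +3.
Fe³⁺: group 8, so d-count = 8 − 3 = 5.
The d⁵ electrons fill as t₂g⁵ eg⁰.
CFSE(orbital) = 5×(-0.4Δo) + 0×(0.6Δo) = -2.0Δo; with Δo = 33200 cm⁻¹ that is -66400 cm⁻¹.
High-spin d⁵ would be t₂g³ eg² with 0 pairs; low-spin has 2, so 2 excess pairs cost +2P = +52000 cm⁻¹.
Combining: -66400 + 52000 = -14400 cm⁻¹.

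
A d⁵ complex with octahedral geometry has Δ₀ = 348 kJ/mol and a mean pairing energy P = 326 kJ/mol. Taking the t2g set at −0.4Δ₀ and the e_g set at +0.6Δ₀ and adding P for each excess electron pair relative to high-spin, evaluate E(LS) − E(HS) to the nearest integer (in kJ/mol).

-44

In the high-spin limit (t2g^3 e_g^2) the orbital term is 0.0Δ₀ = 0 kJ/mol, with no excess pairing.
Low-spin t2g^5 e_g^0 gives -2.0Δ₀ = -696 kJ/mol, but forming 2 extra pairs costs 2P = 652 kJ/mol, so E(LS) = -696 + 652 = -44 kJ/mol.
Thus E(LS) − E(HS) = -44 kJ/mol.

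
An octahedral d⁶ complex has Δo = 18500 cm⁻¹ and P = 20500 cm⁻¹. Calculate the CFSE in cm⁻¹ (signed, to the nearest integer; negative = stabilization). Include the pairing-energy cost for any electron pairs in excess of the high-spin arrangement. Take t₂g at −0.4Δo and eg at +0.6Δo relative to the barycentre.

Δo < P, so pairing is avoided: the ground state is high-spin.
Filling d⁶ accordingly: t₂g⁴ eg².
Orbital CFSE = -0.4Δo = -0.4 × 18500 = -7400 cm⁻¹.
High-spin has no excess pairs, so no pairing correction applies.

-7400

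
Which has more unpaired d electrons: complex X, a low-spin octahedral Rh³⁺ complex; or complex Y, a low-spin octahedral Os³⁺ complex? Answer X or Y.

X: Rh³⁺: group 9, so d-count = 9 − 3 = 6; t₂g⁶ eg⁰ → 0 unpaired.
Y: Os sits in group 8; removing 3 electrons leaves Os³⁺ with 8 − 3 = 5 d electrons; t₂g⁵ eg⁰ → 1 unpaired.
So Y has more unpaired electrons.

Y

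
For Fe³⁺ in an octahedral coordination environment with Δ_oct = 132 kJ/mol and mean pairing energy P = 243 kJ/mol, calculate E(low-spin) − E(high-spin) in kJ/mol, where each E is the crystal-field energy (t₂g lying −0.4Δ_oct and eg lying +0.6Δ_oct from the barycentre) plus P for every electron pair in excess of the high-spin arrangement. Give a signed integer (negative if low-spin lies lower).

Fe sits in group 8; removing 3 electrons leaves Fe³⁺ with 8 − 3 = 5 d electrons.
High-spin d⁵ fills as t₂g³ eg² with CFSE 3(−0.4) + 2(+0.6) = 0.0Δ_oct = 0 kJ/mol.
Low-spin: t₂g⁵ eg⁰, orbital CFSE = -2.0Δ_oct = -264 kJ/mol; plus 2 excess pairs × P = +486 kJ/mol; total 222 kJ/mol.
The difference is 222 − (0) = 222 kJ/mol, so high-spin lies lower.

222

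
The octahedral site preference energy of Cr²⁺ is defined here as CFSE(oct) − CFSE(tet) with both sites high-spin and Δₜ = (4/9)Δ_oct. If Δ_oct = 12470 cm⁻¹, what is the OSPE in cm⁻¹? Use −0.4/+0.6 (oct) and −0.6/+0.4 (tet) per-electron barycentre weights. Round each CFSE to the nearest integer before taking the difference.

-5265

Cr sits in group 6; removing 2 electrons leaves Cr²⁺ with 6 − 2 = 4 d electrons.
In an octahedral site d⁴ (HS) is t₂g³ eg¹, giving CFSE(oct) = -0.6Δ_oct = -7482 cm⁻¹.
In a tetrahedral site the filling is e² t₂²: CFSE(tet) = -0.4Δₜ = -0.4 × (4/9)(12470) = -2217 cm⁻¹.
Subtracting, OSPE = -7482 − (-2217) = -5265 cm⁻¹.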